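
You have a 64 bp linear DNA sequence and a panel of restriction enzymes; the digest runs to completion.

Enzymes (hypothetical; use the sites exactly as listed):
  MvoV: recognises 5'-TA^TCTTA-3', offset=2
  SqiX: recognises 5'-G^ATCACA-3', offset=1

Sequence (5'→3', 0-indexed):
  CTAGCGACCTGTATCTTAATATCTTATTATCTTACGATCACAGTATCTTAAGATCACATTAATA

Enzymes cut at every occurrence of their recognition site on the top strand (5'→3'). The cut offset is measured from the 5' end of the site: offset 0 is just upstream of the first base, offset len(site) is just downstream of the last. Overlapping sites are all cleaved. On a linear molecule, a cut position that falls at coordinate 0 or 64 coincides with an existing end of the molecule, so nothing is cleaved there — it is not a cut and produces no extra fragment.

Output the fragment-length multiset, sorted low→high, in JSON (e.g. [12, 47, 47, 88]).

[7,7,8,8,9,12,13]

Site scan:
  MvoV (TATCTTA, off=2): starts [11, 19, 27, 43] → cuts [13, 21, 29, 45]
  SqiX (GATCACA, off=1): starts [35, 51] → cuts [36, 52]

Pooled cuts: [13, 21, 29, 36, 45, 52]

Fragment lengths:
  [0,13): 13 bp
  [13,21): 8 bp
  [21,29): 8 bp
  [29,36): 7 bp
  [36,45): 9 bp
  [45,52): 7 bp
  [52,64): 12 bp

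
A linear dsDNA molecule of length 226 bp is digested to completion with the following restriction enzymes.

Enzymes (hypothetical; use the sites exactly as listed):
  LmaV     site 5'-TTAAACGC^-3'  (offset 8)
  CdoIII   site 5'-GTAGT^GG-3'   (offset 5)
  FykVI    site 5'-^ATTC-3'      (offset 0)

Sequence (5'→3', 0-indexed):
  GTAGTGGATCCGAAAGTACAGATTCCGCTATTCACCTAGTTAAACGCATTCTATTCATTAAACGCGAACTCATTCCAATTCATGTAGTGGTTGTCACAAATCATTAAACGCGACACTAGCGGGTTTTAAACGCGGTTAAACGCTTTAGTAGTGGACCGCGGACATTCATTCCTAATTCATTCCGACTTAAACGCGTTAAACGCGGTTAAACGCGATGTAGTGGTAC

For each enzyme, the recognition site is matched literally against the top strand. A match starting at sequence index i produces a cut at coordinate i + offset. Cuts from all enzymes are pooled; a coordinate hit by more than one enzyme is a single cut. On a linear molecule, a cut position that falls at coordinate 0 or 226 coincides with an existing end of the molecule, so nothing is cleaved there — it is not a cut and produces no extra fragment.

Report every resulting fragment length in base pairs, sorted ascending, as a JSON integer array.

[4,4,5,5,5,6,6,7,8,8,9,9,10,10,11,11,13,16,16,18,22,23]

Site scan:
  LmaV (TTAAACGC, off=8): starts [39, 57, 103, 125, 135, 186, 195, 205] → cuts [47, 65, 111, 133, 143, 194, 203, 213]
  CdoIII (GTAGTGG, off=5): starts [0, 83, 147, 216] → cuts [5, 88, 152, 221]
  FykVI (ATTC, off=0): starts [21, 29, 47, 52, 71, 77, 163, 167, 174, 178] → cuts [21, 29, 47, 52, 71, 77, 163, 167, 174, 178]

Pooled cuts: [5, 21, 29, 47, 52, 65, 71, 77, 88, 111, 133, 143, 152, 163, 167, 174, 178, 194, 203, 213, 221]

Fragment lengths:
  [0,5): 5 bp
  [5,21): 16 bp
  [21,29): 8 bp
  [29,47): 18 bp
  [47,52): 5 bp
  [52,65): 13 bp
  [65,71): 6 bp
  [71,77): 6 bp
  [77,88): 11 bp
  [88,111): 23 bp
  [111,133): 22 bp
  [133,143): 10 bp
  [143,152): 9 bp
  [152,163): 11 bp
  [163,167): 4 bp
  [167,174): 7 bp
  [174,178): 4 bp
  [178,194): 16 bp
  [194,203): 9 bp
  [203,213): 10 bp
  [213,221): 8 bp
  [221,226): 5 bp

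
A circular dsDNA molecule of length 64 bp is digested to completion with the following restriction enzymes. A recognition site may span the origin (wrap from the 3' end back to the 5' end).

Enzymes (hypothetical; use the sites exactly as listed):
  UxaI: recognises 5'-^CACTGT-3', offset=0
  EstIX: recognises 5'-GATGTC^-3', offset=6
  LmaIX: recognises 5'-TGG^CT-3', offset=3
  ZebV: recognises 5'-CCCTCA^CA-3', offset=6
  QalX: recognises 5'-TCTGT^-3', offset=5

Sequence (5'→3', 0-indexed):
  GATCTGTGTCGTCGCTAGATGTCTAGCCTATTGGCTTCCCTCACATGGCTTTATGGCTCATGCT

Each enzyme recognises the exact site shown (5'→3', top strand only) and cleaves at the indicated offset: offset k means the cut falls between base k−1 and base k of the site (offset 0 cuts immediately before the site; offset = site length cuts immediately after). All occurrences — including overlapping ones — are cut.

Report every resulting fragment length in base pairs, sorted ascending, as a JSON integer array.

[5,8,9,11,15,16]

Site scan:
  UxaI (CACTGT, off=0): no sites
  EstIX GATGTC/6: at [17] ⇒ [23]
  LmaIX TGGCT/3: at [31, 45, 53] ⇒ [34, 48, 56]
  ZebV CCCTCACA/6: at [37] ⇒ [43]
  QalX TCTGT/5: at [2] ⇒ [7]

All cut coordinates (distinct, sorted): [7, 23, 34, 43, 48, 56]

Fragments:
  7→23: 16 bp
  23→34: 11 bp
  34→43: 9 bp
  43→48: 5 bp
  48→56: 8 bp
  56→7 (wrap): 64-56+7 = 15 bp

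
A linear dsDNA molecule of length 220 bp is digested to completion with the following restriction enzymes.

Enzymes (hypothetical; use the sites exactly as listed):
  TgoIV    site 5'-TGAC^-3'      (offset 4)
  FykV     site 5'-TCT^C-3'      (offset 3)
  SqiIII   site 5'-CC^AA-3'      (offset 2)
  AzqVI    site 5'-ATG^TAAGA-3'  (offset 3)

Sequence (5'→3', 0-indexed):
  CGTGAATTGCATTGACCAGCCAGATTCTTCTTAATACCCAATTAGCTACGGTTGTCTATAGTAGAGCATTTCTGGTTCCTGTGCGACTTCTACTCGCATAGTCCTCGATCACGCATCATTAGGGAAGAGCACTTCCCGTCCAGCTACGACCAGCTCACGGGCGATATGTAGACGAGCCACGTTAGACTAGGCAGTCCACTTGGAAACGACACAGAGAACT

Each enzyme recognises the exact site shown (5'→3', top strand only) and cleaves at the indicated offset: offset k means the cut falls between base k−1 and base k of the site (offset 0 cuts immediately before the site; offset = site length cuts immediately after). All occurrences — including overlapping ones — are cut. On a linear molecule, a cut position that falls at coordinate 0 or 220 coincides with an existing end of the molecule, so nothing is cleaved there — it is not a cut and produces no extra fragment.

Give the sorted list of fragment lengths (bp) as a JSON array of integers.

[16,23,181]

Per-enzyme occurrences:
  TgoIV TGAC/4: at [12] ⇒ [16]
  FykV (TCTC, off=3): no sites
  SqiIII CCAA/2: at [37] ⇒ [39]
  AzqVI (ATGTAAGA, off=3): no sites

All cut coordinates (distinct, sorted): [16, 39]

Fragment lengths:
  [0,16): 16 bp
  [16,39): 23 bp
  [39,220): 181 bp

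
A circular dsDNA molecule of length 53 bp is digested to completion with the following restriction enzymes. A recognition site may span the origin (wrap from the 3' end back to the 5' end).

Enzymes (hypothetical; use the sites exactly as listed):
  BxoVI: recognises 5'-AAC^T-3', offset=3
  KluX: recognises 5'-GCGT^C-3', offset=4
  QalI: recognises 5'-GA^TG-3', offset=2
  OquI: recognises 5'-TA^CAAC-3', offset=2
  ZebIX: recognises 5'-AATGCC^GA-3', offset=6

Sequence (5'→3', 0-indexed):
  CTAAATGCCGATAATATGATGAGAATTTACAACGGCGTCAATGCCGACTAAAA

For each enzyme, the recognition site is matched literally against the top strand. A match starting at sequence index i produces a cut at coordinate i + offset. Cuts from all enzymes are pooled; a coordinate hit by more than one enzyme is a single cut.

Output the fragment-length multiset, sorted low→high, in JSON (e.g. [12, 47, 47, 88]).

[7,8,9,9,10,10]

Per-enzyme occurrences:
  BxoVI AACT/3: at [51] ⇒ [1]
  KluX GCGTC/4: at [34] ⇒ [38]
  QalI GATG/2: at [17] ⇒ [19]
  OquI TACAAC/2: at [27] ⇒ [29]
  ZebIX AATGCCGA/6: at [3, 39] ⇒ [9, 45]

All cut coordinates (distinct, sorted): [1, 9, 19, 29, 38, 45]

Fragments:
  1→9: 8 bp
  9→19: 10 bp
  19→29: 10 bp
  29→38: 9 bp
  38→45: 7 bp
  45→1 (wrap): 53-45+1 = 9 bp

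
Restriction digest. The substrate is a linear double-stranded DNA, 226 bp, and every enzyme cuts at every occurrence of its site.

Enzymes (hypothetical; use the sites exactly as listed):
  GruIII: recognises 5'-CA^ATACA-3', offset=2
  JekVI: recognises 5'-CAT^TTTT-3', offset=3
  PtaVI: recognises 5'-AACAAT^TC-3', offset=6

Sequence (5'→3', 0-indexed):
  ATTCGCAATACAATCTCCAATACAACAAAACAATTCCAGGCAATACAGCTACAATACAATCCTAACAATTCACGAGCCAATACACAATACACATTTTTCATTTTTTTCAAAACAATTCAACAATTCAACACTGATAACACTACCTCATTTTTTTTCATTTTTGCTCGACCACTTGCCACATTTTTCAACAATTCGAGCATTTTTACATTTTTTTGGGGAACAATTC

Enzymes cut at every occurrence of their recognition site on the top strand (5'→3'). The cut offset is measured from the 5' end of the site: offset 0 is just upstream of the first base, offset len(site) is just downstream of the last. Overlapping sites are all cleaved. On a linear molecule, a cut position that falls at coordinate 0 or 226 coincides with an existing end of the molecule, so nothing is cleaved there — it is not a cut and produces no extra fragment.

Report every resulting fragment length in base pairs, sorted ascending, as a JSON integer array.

[2,7,7,7,8,8,8,8,8,10,10,11,11,12,15,15,16,16,23,24]

Per-enzyme occurrences:
  GruIII (CAATACA, off=2): starts [5, 17, 40, 51, 77, 84] → cuts [7, 19, 42, 53, 79, 86]
  JekVI (CATTTTT, off=3): starts [91, 98, 145, 155, 178, 197, 205] → cuts [94, 101, 148, 158, 181, 200, 208]
  PtaVI (AACAATTC, off=6): starts [28, 63, 110, 118, 186, 218] → cuts [34, 69, 116, 124, 192, 224]

Pooled cuts: [7, 19, 34, 42, 53, 69, 79, 86, 94, 101, 116, 124, 148, 158, 181, 192, 200, 208, 224]

Fragment lengths:
  [0,7): 7 bp
  [7,19): 12 bp
  [19,34): 15 bp
  [34,42): 8 bp
  [42,53): 11 bp
  [53,69): 16 bp
  [69,79): 10 bp
  [79,86): 7 bp
  [86,94): 8 bp
  [94,101): 7 bp
  [101,116): 15 bp
  [116,124): 8 bp
  [124,148): 24 bp
  [148,158): 10 bp
  [158,181): 23 bp
  [181,192): 11 bp
  [192,200): 8 bp
  [200,208): 8 bp
  [208,224): 16 bp
  [224,226): 2 bp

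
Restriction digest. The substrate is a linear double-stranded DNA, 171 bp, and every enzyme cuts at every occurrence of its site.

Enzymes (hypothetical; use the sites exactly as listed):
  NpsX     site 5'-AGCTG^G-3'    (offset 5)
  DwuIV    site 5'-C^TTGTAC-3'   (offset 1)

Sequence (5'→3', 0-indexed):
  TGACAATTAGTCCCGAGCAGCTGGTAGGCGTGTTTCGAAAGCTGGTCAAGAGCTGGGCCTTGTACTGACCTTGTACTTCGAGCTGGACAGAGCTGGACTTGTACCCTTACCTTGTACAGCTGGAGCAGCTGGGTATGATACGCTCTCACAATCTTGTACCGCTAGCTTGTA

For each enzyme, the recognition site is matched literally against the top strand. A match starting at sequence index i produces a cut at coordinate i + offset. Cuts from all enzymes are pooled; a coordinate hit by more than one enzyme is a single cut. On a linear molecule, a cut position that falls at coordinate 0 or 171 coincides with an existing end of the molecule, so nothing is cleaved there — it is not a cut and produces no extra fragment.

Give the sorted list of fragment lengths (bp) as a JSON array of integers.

[3,4,9,10,11,11,11,13,15,18,21,22,23]

Scan for sites:
  NpsX (AGCTGG, off=5): starts [18, 39, 50, 80, 90, 117, 126] → cuts [23, 44, 55, 85, 95, 122, 131]
  DwuIV (CTTGTAC, off=1): starts [58, 69, 97, 110, 152] → cuts [59, 70, 98, 111, 153]

Pooled cuts: [23, 44, 55, 59, 70, 85, 95, 98, 111, 122, 131, 153]

Fragments:
  [0,23): 23 bp
  [23,44): 21 bp
  [44,55): 11 bp
  [55,59): 4 bp
  [59,70): 11 bp
  [70,85): 15 bp
  [85,95): 10 bp
  [95,98): 3 bp
  [98,111): 13 bp
  [111,122): 11 bp
  [122,131): 9 bp
  [131,153): 22 bp
  [153,171): 18 bp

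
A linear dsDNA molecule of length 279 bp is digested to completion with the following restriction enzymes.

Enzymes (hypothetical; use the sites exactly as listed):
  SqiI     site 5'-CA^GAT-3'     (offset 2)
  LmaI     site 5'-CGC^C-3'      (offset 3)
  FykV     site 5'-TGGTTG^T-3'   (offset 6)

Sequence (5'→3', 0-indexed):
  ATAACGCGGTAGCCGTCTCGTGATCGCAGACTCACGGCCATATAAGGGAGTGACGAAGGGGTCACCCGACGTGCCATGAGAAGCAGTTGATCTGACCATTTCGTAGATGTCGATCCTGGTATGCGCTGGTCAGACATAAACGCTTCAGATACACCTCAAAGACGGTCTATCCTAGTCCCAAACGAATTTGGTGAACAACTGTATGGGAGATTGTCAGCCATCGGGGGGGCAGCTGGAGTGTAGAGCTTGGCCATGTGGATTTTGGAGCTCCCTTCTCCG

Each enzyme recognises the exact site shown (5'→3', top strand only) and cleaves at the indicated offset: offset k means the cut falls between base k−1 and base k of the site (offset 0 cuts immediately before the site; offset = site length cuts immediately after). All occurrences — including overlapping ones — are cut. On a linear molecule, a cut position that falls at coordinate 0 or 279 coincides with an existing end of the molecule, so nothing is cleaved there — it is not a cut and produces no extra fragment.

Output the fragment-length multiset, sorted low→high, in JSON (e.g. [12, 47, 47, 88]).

Scan for sites:
  SqiI (CAGAT, off=2): starts [145] → cuts [147]
  LmaI (CGCC, off=3): no sites
  FykV (TGGTTGT, off=6): no sites

Pooled cuts: [147]

Fragments:
  [0,147): 147 bp
  [147,279): 132 bp

[132,147]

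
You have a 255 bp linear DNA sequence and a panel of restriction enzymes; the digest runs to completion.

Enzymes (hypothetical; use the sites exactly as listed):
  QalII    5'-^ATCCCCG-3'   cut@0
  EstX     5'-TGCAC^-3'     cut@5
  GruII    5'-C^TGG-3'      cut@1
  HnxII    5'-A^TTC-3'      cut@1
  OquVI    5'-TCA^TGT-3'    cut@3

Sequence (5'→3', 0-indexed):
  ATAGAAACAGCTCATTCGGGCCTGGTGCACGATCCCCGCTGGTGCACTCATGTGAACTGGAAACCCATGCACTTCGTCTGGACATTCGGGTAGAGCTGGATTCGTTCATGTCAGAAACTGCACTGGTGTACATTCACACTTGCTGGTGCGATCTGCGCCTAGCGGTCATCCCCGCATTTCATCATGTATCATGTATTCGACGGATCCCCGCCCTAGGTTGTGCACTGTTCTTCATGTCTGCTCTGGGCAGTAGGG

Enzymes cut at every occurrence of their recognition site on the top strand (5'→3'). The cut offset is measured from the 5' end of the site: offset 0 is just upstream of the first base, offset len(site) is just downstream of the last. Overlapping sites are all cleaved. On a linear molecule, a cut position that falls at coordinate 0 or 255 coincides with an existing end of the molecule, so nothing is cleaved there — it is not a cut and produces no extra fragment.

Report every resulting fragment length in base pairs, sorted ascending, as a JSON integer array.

Per-enzyme occurrences:
  QalII (ATCCCCG, off=0): starts [31, 167, 203] → cuts [31, 167, 203]
  EstX (TGCAC, off=5): starts [25, 42, 67, 118, 220] → cuts [30, 47, 72, 123, 225]
  GruII (CTGG, off=1): starts [21, 38, 56, 77, 95, 122, 142, 242] → cuts [22, 39, 57, 78, 96, 123, 143, 243]
  HnxII (ATTC, off=1): starts [13, 83, 99, 131, 194] → cuts [14, 84, 100, 132, 195]
  OquVI (TCATGT, off=3): starts [47, 105, 181, 188, 231] → cuts [50, 108, 184, 191, 234]

All cut coordinates (distinct, sorted): [14, 22, 30, 31, 39, 47, 50, 57, 72, 78, 84, 96, 100, 108, 123, 132, 143, 167, 184, 191, 195, 203, 225, 234, 243]

Fragment lengths:
  [0,14): 14 bp
  [14,22): 8 bp
  [22,30): 8 bp
  [30,31): 1 bp
  [31,39): 8 bp
  [39,47): 8 bp
  [47,50): 3 bp
  [50,57): 7 bp
  [57,72): 15 bp
  [72,78): 6 bp
  [78,84): 6 bp
  [84,96): 12 bp
  [96,100): 4 bp
  [100,108): 8 bp
  [108,123): 15 bp
  [123,132): 9 bp
  [132,143): 11 bp
  [143,167): 24 bp
  [167,184): 17 bp
  [184,191): 7 bp
  [191,195): 4 bp
  [195,203): 8 bp
  [203,225): 22 bp
  [225,234): 9 bp
  [234,243): 9 bp
  [243,255): 12 bp

[1,3,4,4,6,6,7,7,8,8,8,8,8,8,9,9,9,11,12,12,14,15,15,17,22,24]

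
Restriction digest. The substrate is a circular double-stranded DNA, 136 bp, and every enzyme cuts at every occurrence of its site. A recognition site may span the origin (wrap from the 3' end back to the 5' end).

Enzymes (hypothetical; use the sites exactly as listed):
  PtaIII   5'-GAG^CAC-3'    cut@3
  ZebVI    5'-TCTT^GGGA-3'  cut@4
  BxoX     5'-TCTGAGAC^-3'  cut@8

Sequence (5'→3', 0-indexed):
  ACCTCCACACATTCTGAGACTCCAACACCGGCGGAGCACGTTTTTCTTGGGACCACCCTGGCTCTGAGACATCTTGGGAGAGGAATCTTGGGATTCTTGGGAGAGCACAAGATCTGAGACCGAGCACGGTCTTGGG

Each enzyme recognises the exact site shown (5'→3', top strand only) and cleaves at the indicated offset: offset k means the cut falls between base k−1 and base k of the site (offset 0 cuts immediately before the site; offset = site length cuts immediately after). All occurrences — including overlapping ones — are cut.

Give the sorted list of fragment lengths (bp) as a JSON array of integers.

[4,5,7,9,9,12,14,15,16,22,23]

Site scan:
  PtaIII (GAGCAC, off=3): starts [33, 102, 121] → cuts [36, 105, 124]
  ZebVI (TCTTGGGA, off=4): starts [44, 71, 85, 94, 129] → cuts [48, 75, 89, 98, 133]
  BxoX (TCTGAGAC, off=8): starts [12, 62, 112] → cuts [20, 70, 120]

All cut coordinates (distinct, sorted): [20, 36, 48, 70, 75, 89, 98, 105, 120, 124, 133]

Fragments:
  20→36: 16 bp
  36→48: 12 bp
  48→70: 22 bp
  70→75: 5 bp
  75→89: 14 bp
  89→98: 9 bp
  98→105: 7 bp
  105→120: 15 bp
  120→124: 4 bp
  124→133: 9 bp
  133→20 (wrap): 136-133+20 = 23 bp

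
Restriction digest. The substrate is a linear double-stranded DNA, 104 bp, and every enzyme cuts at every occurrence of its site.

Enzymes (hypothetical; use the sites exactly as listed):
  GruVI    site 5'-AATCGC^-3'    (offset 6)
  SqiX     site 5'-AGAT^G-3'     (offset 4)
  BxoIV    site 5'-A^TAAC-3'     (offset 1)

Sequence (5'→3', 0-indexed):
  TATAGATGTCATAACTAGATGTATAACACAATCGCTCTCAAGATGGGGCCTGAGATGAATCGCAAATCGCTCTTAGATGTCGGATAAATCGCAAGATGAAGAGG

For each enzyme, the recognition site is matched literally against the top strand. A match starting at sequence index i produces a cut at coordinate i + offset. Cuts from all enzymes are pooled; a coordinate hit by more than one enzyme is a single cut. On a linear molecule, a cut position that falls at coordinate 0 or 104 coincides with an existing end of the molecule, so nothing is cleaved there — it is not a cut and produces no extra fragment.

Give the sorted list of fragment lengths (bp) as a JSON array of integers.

Per-enzyme occurrences:
  GruVI AATCGC/6: at [29, 57, 64, 86] ⇒ [35, 63, 70, 92]
  SqiX AGATG/4: at [3, 16, 40, 52, 74, 93] ⇒ [7, 20, 44, 56, 78, 97]
  BxoIV ATAAC/1: at [10, 22] ⇒ [11, 23]

Pooled cuts: [7, 11, 20, 23, 35, 44, 56, 63, 70, 78, 92, 97]

Fragment lengths:
  [0,7): 7 bp
  [7,11): 4 bp
  [11,20): 9 bp
  [20,23): 3 bp
  [23,35): 12 bp
  [35,44): 9 bp
  [44,56): 12 bp
  [56,63): 7 bp
  [63,70): 7 bp
  [70,78): 8 bp
  [78,92): 14 bp
  [92,97): 5 bp
  [97,104): 7 bp

[3,4,5,7,7,7,7,8,9,9,12,12,14]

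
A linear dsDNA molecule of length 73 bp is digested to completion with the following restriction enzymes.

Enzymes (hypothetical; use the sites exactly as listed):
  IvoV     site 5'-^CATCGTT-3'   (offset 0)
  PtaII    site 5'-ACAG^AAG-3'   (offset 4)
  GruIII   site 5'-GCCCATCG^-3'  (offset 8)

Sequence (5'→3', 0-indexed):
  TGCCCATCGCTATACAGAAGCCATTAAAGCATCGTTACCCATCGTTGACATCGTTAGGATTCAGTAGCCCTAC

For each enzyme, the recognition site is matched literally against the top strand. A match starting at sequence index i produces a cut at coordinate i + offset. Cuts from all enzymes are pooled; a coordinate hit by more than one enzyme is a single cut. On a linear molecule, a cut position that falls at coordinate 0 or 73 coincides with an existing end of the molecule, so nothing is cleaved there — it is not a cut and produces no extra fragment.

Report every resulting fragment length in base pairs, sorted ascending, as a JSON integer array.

[8,9,9,10,12,25]

Scan for sites:
  IvoV CATCGTT/0: at [29, 39, 48] ⇒ [29, 39, 48]
  PtaII ACAGAAG/4: at [13] ⇒ [17]
  GruIII GCCCATCG/8: at [1] ⇒ [9]

Pooled cuts: [9, 17, 29, 39, 48]

Fragments:
  [0,9): 9 bp
  [9,17): 8 bp
  [17,29): 12 bp
  [29,39): 10 bp
  [39,48): 9 bp
  [48,73): 25 bp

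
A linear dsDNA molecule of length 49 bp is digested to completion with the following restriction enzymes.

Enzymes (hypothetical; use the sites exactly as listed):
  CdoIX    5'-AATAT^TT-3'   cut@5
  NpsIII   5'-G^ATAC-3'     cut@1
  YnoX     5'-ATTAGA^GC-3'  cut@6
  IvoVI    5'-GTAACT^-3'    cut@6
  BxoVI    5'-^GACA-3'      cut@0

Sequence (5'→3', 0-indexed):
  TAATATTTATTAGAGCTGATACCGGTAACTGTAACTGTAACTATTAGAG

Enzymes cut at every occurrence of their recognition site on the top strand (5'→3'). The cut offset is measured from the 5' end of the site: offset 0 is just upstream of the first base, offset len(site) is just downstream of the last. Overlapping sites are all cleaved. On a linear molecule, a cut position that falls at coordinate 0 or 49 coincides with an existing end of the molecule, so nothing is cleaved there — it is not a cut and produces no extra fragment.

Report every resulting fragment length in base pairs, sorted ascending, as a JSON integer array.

Site scan:
  CdoIX (AATATTT, off=5): starts [1] → cuts [6]
  NpsIII (GATAC, off=1): starts [17] → cuts [18]
  YnoX (ATTAGAGC, off=6): starts [8] → cuts [14]
  IvoVI (GTAACT, off=6): starts [24, 30, 36] → cuts [30, 36, 42]
  BxoVI (GACA, off=0): no sites

All cut coordinates (distinct, sorted): [6, 14, 18, 30, 36, 42]

Fragment lengths:
  [0,6): 6 bp
  [6,14): 8 bp
  [14,18): 4 bp
  [18,30): 12 bp
  [30,36): 6 bp
  [36,42): 6 bp
  [42,49): 7 bp

[4,6,6,6,7,8,12]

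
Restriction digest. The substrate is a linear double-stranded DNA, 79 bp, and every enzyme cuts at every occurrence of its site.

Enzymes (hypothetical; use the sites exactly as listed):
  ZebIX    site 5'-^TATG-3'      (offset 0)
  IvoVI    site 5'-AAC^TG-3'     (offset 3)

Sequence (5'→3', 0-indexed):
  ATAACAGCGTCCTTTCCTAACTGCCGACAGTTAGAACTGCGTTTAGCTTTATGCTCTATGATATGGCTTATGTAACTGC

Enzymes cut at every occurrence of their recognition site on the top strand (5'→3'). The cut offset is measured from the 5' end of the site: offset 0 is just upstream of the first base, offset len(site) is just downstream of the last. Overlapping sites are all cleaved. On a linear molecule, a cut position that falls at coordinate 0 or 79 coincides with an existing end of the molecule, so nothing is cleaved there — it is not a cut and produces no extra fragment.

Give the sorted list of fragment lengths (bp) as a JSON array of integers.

Per-enzyme occurrences:
  ZebIX (TATG, off=0): starts [49, 56, 61, 68] → cuts [49, 56, 61, 68]
  IvoVI (AACTG, off=3): starts [18, 34, 73] → cuts [21, 37, 76]

All cut coordinates (distinct, sorted): [21, 37, 49, 56, 61, 68, 76]

Fragment lengths:
  [0,21): 21 bp
  [21,37): 16 bp
  [37,49): 12 bp
  [49,56): 7 bp
  [56,61): 5 bp
  [61,68): 7 bp
  [68,76): 8 bp
  [76,79): 3 bp

[3,5,7,7,8,12,16,21]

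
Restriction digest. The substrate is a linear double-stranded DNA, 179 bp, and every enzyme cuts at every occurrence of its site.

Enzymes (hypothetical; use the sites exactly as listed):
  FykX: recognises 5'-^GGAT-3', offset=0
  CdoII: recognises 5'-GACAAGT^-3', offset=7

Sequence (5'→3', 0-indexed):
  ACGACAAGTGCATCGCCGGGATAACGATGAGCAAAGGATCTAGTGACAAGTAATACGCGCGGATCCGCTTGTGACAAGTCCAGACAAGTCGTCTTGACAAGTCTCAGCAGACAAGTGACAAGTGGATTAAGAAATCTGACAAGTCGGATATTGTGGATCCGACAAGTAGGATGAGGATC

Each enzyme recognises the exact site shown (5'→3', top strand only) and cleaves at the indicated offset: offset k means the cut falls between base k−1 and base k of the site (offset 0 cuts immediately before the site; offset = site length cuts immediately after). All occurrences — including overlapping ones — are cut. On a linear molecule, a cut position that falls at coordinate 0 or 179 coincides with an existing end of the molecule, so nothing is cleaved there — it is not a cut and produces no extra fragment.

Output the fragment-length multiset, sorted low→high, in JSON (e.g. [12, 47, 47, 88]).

[1,1,5,6,7,9,9,9,9,10,13,13,14,16,17,19,21]

Site scan:
  FykX GGAT/0: at [18, 35, 60, 123, 145, 154, 168, 174] ⇒ [18, 35, 60, 123, 145, 154, 168, 174]
  CdoII GACAAGT/7: at [2, 44, 72, 82, 95, 109, 116, 137, 160] ⇒ [9, 51, 79, 89, 102, 116, 123, 144, 167]

Pooled cuts: [9, 18, 35, 51, 60, 79, 89, 102, 116, 123, 144, 145, 154, 167, 168, 174]

Fragments:
  [0,9): 9 bp
  [9,18): 9 bp
  [18,35): 17 bp
  [35,51): 16 bp
  [51,60): 9 bp
  [60,79): 19 bp
  [79,89): 10 bp
  [89,102): 13 bp
  [102,116): 14 bp
  [116,123): 7 bp
  [123,144): 21 bp
  [144,145): 1 bp
  [145,154): 9 bp
  [154,167): 13 bp
  [167,168): 1 bp
  [168,174): 6 bp
  [174,179): 5 bp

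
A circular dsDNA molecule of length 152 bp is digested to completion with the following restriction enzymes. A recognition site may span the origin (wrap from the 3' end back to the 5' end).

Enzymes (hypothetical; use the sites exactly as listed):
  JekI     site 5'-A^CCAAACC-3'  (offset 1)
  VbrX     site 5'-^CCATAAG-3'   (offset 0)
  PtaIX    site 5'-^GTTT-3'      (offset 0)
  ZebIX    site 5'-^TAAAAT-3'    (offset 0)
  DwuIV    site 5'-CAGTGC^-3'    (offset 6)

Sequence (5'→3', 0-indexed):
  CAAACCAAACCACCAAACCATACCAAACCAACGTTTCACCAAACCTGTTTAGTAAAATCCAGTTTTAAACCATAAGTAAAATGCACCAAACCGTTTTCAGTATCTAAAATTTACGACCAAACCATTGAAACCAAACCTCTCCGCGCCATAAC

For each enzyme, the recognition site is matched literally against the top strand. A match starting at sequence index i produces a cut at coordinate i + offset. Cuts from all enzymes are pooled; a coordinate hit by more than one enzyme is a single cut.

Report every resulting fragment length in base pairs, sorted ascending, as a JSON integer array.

Per-enzyme occurrences:
  JekI ACCAAACC/1: at [3, 11, 21, 37, 84, 115, 129, 150] ⇒ [4, 12, 22, 38, 85, 116, 130, 151]
  VbrX CCATAAG/0: at [69] ⇒ [69]
  PtaIX GTTT/0: at [32, 46, 61, 92] ⇒ [32, 46, 61, 92]
  ZebIX TAAAAT/0: at [52, 76, 104] ⇒ [52, 76, 104]
  DwuIV (CAGTGC, off=6): no sites

All cut coordinates (distinct, sorted): [4, 12, 22, 32, 38, 46, 52, 61, 69, 76, 85, 92, 104, 116, 130, 151]

Fragments:
  4→12: 8 bp
  12→22: 10 bp
  22→32: 10 bp
  32→38: 6 bp
  38→46: 8 bp
  46→52: 6 bp
  52→61: 9 bp
  61→69: 8 bp
  69→76: 7 bp
  76→85: 9 bp
  85→92: 7 bp
  92→104: 12 bp
  104→116: 12 bp
  116→130: 14 bp
  130→151: 21 bp
  151→4 (wrap): 152-151+4 = 5 bp

[5,6,6,7,7,8,8,8,9,9,10,10,12,12,14,21]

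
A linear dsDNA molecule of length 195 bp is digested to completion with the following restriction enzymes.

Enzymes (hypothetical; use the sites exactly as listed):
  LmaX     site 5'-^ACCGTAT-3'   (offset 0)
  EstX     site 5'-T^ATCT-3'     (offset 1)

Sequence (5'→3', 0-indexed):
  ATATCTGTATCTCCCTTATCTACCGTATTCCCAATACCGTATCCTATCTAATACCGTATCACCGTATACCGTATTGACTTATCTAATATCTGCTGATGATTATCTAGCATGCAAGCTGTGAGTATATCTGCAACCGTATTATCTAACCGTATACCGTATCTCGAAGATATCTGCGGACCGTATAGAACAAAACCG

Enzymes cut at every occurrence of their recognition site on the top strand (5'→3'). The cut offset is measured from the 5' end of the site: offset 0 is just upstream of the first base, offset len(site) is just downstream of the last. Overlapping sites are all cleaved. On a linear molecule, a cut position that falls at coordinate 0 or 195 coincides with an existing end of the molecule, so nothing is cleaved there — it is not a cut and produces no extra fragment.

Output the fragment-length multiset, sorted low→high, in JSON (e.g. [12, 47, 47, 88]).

[2,4,5,5,6,7,7,7,7,7,8,8,8,9,10,11,13,14,14,19,24]

Scan for sites:
  LmaX (ACCGTAT, off=0): starts [21, 35, 52, 60, 67, 132, 145, 152, 176] → cuts [21, 35, 52, 60, 67, 132, 145, 152, 176]
  EstX (TATCT, off=1): starts [1, 7, 16, 44, 79, 86, 100, 124, 139, 156, 167] → cuts [2, 8, 17, 45, 80, 87, 101, 125, 140, 157, 168]

Pooled cuts: [2, 8, 17, 21, 35, 45, 52, 60, 67, 80, 87, 101, 125, 132, 140, 145, 152, 157, 168, 176]

Fragments:
  [0,2): 2 bp
  [2,8): 6 bp
  [8,17): 9 bp
  [17,21): 4 bp
  [21,35): 14 bp
  [35,45): 10 bp
  [45,52): 7 bp
  [52,60): 8 bp
  [60,67): 7 bp
  [67,80): 13 bp
  [80,87): 7 bp
  [87,101): 14 bp
  [101,125): 24 bp
  [125,132): 7 bp
  [132,140): 8 bp
  [140,145): 5 bp
  [145,152): 7 bp
  [152,157): 5 bp
  [157,168): 11 bp
  [168,176): 8 bp
  [176,195): 19 bp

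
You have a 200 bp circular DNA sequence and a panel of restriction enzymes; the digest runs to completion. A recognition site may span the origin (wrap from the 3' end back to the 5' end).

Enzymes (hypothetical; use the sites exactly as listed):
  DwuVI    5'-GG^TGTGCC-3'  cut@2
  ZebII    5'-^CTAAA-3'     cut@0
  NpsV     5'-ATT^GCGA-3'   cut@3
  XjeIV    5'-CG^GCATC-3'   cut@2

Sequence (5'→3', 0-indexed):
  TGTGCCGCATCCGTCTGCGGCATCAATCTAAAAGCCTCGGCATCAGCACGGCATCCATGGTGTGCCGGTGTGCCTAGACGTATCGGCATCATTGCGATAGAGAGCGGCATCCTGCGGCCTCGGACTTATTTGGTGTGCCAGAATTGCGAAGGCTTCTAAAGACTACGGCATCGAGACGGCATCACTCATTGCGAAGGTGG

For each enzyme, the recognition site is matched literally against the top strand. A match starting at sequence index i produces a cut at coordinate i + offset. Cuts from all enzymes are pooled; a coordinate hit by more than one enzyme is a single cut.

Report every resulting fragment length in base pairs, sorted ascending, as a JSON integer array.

Scan for sites:
  DwuVI GGTGTGCC/2: at [58, 66, 131, 198] ⇒ [0, 60, 68, 133]
  ZebII CTAAA/0: at [27, 155] ⇒ [27, 155]
  NpsV ATTGCGA/3: at [90, 142, 187] ⇒ [93, 145, 190]
  XjeIV CGGCATC/2: at [17, 37, 48, 83, 104, 165, 176] ⇒ [19, 39, 50, 85, 106, 167, 178]

All cut coordinates (distinct, sorted): [0, 19, 27, 39, 50, 60, 68, 85, 93, 106, 133, 145, 155, 167, 178, 190]

Fragment lengths:
  0→19: 19 bp
  19→27: 8 bp
  27→39: 12 bp
  39→50: 11 bp
  50→60: 10 bp
  60→68: 8 bp
  68→85: 17 bp
  85→93: 8 bp
  93→106: 13 bp
  106→133: 27 bp
  133→145: 12 bp
  145→155: 10 bp
  155→167: 12 bp
  167→178: 11 bp
  178→190: 12 bp
  190→0 (wrap): 200-190+0 = 10 bp

[8,8,8,10,10,10,11,11,12,12,12,12,13,17,19,27]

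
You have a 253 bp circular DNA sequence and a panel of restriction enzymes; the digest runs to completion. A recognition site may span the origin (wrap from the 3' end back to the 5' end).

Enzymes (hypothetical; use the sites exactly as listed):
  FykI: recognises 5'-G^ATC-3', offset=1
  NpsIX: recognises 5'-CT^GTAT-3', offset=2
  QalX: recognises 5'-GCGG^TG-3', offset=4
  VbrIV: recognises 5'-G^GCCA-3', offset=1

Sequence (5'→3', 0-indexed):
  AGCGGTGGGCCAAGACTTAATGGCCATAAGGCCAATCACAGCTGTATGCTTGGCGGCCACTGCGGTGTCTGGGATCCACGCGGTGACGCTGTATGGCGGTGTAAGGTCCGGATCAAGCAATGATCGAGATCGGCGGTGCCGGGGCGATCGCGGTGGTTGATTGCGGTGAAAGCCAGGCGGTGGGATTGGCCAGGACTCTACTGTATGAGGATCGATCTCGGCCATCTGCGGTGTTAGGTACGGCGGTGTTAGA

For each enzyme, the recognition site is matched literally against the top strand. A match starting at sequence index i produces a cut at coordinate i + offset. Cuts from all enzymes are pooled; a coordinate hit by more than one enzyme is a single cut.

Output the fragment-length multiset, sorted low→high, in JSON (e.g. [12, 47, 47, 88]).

[3,4,6,6,7,7,8,8,8,8,8,9,10,10,10,11,11,12,12,12,13,13,14,14,14,15]

Per-enzyme occurrences:
  FykI GATC/1: at [72, 110, 121, 127, 145, 209, 213] ⇒ [73, 111, 122, 128, 146, 210, 214]
  NpsIX CTGTAT/2: at [41, 88, 200] ⇒ [43, 90, 202]
  QalX GCGGTG/4: at [1, 61, 79, 95, 132, 149, 162, 176, 227, 242] ⇒ [5, 65, 83, 99, 136, 153, 166, 180, 231, 246]
  VbrIV GGCCA/1: at [7, 21, 29, 54, 187, 219] ⇒ [8, 22, 30, 55, 188, 220]

Pooled cuts: [5, 8, 22, 30, 43, 55, 65, 73, 83, 90, 99, 111, 122, 128, 136, 146, 153, 166, 180, 188, 202, 210, 214, 220, 231, 246]

Fragments:
  5→8: 3 bp
  8→22: 14 bp
  22→30: 8 bp
  30→43: 13 bp
  43→55: 12 bp
  55→65: 10 bp
  65→73: 8 bp
  73→83: 10 bp
  83→90: 7 bp
  90→99: 9 bp
  99→111: 12 bp
  111→122: 11 bp
  122→128: 6 bp
  128→136: 8 bp
  136→146: 10 bp
  146→153: 7 bp
  153→166: 13 bp
  166→180: 14 bp
  180→188: 8 bp
  188→202: 14 bp
  202→210: 8 bp
  210→214: 4 bp
  214→220: 6 bp
  220→231: 11 bp
  231→246: 15 bp
  246→5 (wrap): 253-246+5 = 12 bp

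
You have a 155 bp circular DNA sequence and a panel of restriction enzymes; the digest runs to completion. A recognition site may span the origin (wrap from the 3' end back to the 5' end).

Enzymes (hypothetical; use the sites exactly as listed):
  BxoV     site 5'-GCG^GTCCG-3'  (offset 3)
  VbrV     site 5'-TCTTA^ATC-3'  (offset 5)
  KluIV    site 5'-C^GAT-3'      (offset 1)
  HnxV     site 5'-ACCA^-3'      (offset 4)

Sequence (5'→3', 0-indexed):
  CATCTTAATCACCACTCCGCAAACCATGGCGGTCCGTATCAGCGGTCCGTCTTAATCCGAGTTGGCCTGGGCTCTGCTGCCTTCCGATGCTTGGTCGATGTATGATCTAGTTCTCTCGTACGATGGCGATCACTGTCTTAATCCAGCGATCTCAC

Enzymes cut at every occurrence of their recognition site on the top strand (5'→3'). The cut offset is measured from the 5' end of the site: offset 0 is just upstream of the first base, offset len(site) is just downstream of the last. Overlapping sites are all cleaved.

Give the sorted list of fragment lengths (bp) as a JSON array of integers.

Per-enzyme occurrences:
  BxoV GCGGTCCG/3: at [28, 41] ⇒ [31, 44]
  VbrV TCTTAATC/5: at [2, 49, 135] ⇒ [7, 54, 140]
  KluIV CGAT/1: at [84, 95, 120, 126, 146] ⇒ [85, 96, 121, 127, 147]
  HnxV ACCA/4: at [10, 22, 153] ⇒ [2, 14, 26]

All cut coordinates (distinct, sorted): [2, 7, 14, 26, 31, 44, 54, 85, 96, 121, 127, 140, 147]

Fragments:
  2→7: 5 bp
  7→14: 7 bp
  14→26: 12 bp
  26→31: 5 bp
  31→44: 13 bp
  44→54: 10 bp
  54→85: 31 bp
  85→96: 11 bp
  96→121: 25 bp
  121→127: 6 bp
  127→140: 13 bp
  140→147: 7 bp
  147→2 (wrap): 155-147+2 = 10 bp

[5,5,6,7,7,10,10,11,12,13,13,25,31]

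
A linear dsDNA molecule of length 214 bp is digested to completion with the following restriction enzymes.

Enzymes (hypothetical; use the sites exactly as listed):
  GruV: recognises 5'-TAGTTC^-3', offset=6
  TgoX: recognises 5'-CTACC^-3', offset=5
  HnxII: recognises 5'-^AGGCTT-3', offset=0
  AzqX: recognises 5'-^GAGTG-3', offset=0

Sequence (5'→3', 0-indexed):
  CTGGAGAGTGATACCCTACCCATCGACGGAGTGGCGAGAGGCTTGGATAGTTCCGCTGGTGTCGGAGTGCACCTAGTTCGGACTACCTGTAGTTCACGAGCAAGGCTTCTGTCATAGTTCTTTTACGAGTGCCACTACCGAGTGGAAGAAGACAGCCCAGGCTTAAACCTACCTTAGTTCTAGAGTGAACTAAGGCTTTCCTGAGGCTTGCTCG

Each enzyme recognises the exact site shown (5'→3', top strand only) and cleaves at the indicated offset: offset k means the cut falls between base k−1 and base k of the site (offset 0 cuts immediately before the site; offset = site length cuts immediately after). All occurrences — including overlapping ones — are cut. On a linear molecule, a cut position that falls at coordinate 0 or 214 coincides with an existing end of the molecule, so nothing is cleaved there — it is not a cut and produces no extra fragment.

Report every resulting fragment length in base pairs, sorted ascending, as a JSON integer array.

Scan for sites:
  GruV TAGTTC/6: at [47, 73, 89, 114, 174] ⇒ [53, 79, 95, 120, 180]
  TgoX CTACC/5: at [15, 82, 134, 168] ⇒ [20, 87, 139, 173]
  HnxII AGGCTT/0: at [38, 102, 158, 192, 203] ⇒ [38, 102, 158, 192, 203]
  AzqX GAGTG/0: at [5, 28, 64, 126, 139, 182] ⇒ [5, 28, 64, 126, 139, 182]

Pooled cuts: [5, 20, 28, 38, 53, 64, 79, 87, 95, 102, 120, 126, 139, 158, 173, 180, 182, 192, 203]

Fragment lengths:
  [0,5): 5 bp
  [5,20): 15 bp
  [20,28): 8 bp
  [28,38): 10 bp
  [38,53): 15 bp
  [53,64): 11 bp
  [64,79): 15 bp
  [79,87): 8 bp
  [87,95): 8 bp
  [95,102): 7 bp
  [102,120): 18 bp
  [120,126): 6 bp
  [126,139): 13 bp
  [139,158): 19 bp
  [158,173): 15 bp
  [173,180): 7 bp
  [180,182): 2 bp
  [182,192): 10 bp
  [192,203): 11 bp
  [203,214): 11 bp

[2,5,6,7,7,8,8,8,10,10,11,11,11,13,15,15,15,15,18,19]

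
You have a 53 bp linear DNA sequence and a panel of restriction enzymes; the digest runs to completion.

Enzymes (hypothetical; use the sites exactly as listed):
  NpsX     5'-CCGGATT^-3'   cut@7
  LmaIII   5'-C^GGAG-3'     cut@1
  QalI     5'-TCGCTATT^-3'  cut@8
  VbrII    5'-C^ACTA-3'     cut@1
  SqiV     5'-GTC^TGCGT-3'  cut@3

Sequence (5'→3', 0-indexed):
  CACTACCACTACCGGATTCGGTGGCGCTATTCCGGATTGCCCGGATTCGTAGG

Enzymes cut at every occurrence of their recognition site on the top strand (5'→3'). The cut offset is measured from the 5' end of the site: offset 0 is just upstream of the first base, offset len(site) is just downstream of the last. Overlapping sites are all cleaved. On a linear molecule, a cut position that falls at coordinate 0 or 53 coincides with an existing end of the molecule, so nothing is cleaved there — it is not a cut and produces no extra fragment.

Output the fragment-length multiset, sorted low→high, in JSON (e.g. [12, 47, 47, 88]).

Scan for sites:
  NpsX CCGGATT/7: at [11, 31, 40] ⇒ [18, 38, 47]
  LmaIII (CGGAG, off=1): no sites
  QalI (TCGCTATT, off=8): no sites
  VbrII CACTA/1: at [0, 6] ⇒ [1, 7]
  SqiV (GTCTGCGT, off=3): no sites

All cut coordinates (distinct, sorted): [1, 7, 18, 38, 47]

Fragments:
  [0,1): 1 bp
  [1,7): 6 bp
  [7,18): 11 bp
  [18,38): 20 bp
  [38,47): 9 bp
  [47,53): 6 bp

[1,6,6,9,11,20]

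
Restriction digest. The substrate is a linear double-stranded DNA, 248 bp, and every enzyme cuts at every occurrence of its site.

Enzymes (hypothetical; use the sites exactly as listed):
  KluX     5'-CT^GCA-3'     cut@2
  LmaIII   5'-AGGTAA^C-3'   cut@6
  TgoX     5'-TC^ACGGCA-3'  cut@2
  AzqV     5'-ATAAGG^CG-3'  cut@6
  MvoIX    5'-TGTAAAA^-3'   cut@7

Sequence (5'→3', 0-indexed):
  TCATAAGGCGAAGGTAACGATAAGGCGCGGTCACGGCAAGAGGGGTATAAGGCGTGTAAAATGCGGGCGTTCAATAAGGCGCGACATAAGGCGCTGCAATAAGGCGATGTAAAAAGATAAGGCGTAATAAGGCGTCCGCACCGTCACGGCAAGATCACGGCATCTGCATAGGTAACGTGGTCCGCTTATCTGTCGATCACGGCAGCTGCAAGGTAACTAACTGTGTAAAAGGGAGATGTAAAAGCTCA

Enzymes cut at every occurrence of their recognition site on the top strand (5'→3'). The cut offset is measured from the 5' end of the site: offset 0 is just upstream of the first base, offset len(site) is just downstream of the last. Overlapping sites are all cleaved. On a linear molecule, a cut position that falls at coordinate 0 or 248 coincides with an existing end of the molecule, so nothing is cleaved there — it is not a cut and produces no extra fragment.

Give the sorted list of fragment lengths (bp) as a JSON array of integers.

[4,5,7,8,8,8,9,9,9,9,9,9,10,10,10,11,12,13,13,14,18,20,23]

Scan for sites:
  KluX (CTGCA, off=2): starts [93, 163, 205] → cuts [95, 165, 207]
  LmaIII (AGGTAAC, off=6): starts [11, 169, 210] → cuts [17, 175, 216]
  TgoX (TCACGGCA, off=2): starts [30, 143, 154, 196] → cuts [32, 145, 156, 198]
  AzqV (ATAAGGCG, off=6): starts [2, 19, 46, 73, 85, 98, 116, 126] → cuts [8, 25, 52, 79, 91, 104, 122, 132]
  MvoIX (TGTAAAA, off=7): starts [54, 107, 223, 236] → cuts [61, 114, 230, 243]

All cut coordinates (distinct, sorted): [8, 17, 25, 32, 52, 61, 79, 91, 95, 104, 114, 122, 132, 145, 156, 165, 175, 198, 207, 216, 230, 243]

Fragments:
  [0,8): 8 bp
  [8,17): 9 bp
  [17,25): 8 bp
  [25,32): 7 bp
  [32,52): 20 bp
  [52,61): 9 bp
  [61,79): 18 bp
  [79,91): 12 bp
  [91,95): 4 bp
  [95,104): 9 bp
  [104,114): 10 bp
  [114,122): 8 bp
  [122,132): 10 bp
  [132,145): 13 bp
  [145,156): 11 bp
  [156,165): 9 bp
  [165,175): 10 bp
  [175,198): 23 bp
  [198,207): 9 bp
  [207,216): 9 bp
  [216,230): 14 bp
  [230,243): 13 bp
  [243,248): 5 bp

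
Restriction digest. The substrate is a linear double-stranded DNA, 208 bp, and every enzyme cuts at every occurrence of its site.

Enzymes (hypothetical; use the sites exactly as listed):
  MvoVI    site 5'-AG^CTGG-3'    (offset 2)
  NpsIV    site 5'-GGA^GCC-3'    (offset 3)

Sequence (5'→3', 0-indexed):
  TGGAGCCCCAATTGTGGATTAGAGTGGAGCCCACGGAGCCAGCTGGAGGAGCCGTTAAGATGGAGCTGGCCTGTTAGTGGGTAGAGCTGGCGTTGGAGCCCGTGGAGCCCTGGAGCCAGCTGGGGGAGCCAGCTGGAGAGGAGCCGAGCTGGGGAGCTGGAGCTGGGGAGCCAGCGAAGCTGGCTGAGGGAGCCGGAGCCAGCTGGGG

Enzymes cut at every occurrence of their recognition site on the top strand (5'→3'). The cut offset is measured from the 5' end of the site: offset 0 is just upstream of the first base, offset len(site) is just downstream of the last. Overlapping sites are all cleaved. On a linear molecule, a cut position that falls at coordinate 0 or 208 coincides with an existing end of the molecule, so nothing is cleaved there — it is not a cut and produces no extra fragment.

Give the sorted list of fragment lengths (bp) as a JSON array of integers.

Scan for sites:
  MvoVI (AGCTGG, off=2): starts [40, 63, 84, 117, 130, 146, 154, 160, 177, 200] → cuts [42, 65, 86, 119, 132, 148, 156, 162, 179, 202]
  NpsIV (GGAGCC, off=3): starts [1, 25, 34, 47, 94, 103, 111, 124, 139, 166, 188, 194] → cuts [4, 28, 37, 50, 97, 106, 114, 127, 142, 169, 191, 197]

All cut coordinates (distinct, sorted): [4, 28, 37, 42, 50, 65, 86, 97, 106, 114, 119, 127, 132, 142, 148, 156, 162, 169, 179, 191, 197, 202]

Fragments:
  [0,4): 4 bp
  [4,28): 24 bp
  [28,37): 9 bp
  [37,42): 5 bp
  [42,50): 8 bp
  [50,65): 15 bp
  [65,86): 21 bp
  [86,97): 11 bp
  [97,106): 9 bp
  [106,114): 8 bp
  [114,119): 5 bp
  [119,127): 8 bp
  [127,132): 5 bp
  [132,142): 10 bp
  [142,148): 6 bp
  [148,156): 8 bp
  [156,162): 6 bp
  [162,169): 7 bp
  [169,179): 10 bp
  [179,191): 12 bp
  [191,197): 6 bp
  [197,202): 5 bp
  [202,208): 6 bp

[4,5,5,5,5,6,6,6,6,7,8,8,8,8,9,9,10,10,11,12,15,21,24]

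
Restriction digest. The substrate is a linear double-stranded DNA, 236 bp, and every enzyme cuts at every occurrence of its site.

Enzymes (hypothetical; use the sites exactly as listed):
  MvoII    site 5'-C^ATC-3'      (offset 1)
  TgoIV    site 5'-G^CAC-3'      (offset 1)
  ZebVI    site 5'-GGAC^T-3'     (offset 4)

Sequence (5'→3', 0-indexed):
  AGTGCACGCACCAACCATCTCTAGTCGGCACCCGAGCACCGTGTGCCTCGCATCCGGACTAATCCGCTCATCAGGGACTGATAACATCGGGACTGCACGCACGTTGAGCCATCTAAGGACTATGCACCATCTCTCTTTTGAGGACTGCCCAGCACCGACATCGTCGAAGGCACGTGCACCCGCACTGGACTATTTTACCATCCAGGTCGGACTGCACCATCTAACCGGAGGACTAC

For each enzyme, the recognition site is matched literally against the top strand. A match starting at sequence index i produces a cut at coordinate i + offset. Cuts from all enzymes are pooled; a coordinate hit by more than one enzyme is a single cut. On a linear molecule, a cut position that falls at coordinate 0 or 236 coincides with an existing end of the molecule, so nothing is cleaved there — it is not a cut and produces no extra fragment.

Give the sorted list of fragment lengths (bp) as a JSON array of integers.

Site scan:
  MvoII (CATC, off=1): starts [15, 50, 68, 84, 109, 127, 158, 198, 217] → cuts [16, 51, 69, 85, 110, 128, 159, 199, 218]
  TgoIV (GCAC, off=1): starts [3, 7, 27, 35, 94, 98, 123, 151, 169, 175, 181, 213] → cuts [4, 8, 28, 36, 95, 99, 124, 152, 170, 176, 182, 214]
  ZebVI (GGACT, off=4): starts [55, 74, 89, 116, 141, 186, 208, 229] → cuts [59, 78, 93, 120, 145, 190, 212, 233]

Pooled cuts: [4, 8, 16, 28, 36, 51, 59, 69, 78, 85, 93, 95, 99, 110, 120, 124, 128, 145, 152, 159, 170, 176, 182, 190, 199, 212, 214, 218, 233]

Fragment lengths:
  [0,4): 4 bp
  [4,8): 4 bp
  [8,16): 8 bp
  [16,28): 12 bp
  [28,36): 8 bp
  [36,51): 15 bp
  [51,59): 8 bp
  [59,69): 10 bp
  [69,78): 9 bp
  [78,85): 7 bp
  [85,93): 8 bp
  [93,95): 2 bp
  [95,99): 4 bp
  [99,110): 11 bp
  [110,120): 10 bp
  [120,124): 4 bp
  [124,128): 4 bp
  [128,145): 17 bp
  [145,152): 7 bp
  [152,159): 7 bp
  [159,170): 11 bp
  [170,176): 6 bp
  [176,182): 6 bp
  [182,190): 8 bp
  [190,199): 9 bp
  [199,212): 13 bp
  [212,214): 2 bp
  [214,218): 4 bp
  [218,233): 15 bp
  [233,236): 3 bp

[2,2,3,4,4,4,4,4,4,6,6,7,7,7,8,8,8,8,8,9,9,10,10,11,11,12,13,15,15,17]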